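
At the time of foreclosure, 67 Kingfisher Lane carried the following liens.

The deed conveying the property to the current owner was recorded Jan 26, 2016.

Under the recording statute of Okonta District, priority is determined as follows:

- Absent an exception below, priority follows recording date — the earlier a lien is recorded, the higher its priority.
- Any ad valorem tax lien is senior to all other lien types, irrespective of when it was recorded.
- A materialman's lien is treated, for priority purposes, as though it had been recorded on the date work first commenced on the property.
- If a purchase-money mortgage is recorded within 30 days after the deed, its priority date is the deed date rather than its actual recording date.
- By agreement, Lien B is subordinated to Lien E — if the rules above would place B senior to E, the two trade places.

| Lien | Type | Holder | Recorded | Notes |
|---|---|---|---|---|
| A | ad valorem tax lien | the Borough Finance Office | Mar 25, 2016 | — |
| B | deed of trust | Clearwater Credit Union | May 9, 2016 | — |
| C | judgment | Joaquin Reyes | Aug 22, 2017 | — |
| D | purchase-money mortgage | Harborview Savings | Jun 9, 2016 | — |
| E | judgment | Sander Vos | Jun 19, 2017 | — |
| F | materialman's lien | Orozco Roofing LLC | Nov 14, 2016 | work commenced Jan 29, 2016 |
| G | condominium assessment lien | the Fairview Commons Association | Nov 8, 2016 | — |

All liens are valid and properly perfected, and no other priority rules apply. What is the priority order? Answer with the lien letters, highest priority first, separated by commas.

A, F, E, D, G, B, C

Adjusting effective dates: D missed the 30-day window (135 days after the deed), so its recording date stands; F's effective date is Jan 29, 2016, when work began.
A is an ad valorem tax lien and takes priority over every other lien.
Ordering the rest by effective date: F (Jan 29, 2016), B (May 9, 2016), D (Jun 9, 2016), G (Nov 8, 2016), E (Jun 19, 2017), C (Aug 22, 2017).
B is senior to E before the subordination, so the two trade places.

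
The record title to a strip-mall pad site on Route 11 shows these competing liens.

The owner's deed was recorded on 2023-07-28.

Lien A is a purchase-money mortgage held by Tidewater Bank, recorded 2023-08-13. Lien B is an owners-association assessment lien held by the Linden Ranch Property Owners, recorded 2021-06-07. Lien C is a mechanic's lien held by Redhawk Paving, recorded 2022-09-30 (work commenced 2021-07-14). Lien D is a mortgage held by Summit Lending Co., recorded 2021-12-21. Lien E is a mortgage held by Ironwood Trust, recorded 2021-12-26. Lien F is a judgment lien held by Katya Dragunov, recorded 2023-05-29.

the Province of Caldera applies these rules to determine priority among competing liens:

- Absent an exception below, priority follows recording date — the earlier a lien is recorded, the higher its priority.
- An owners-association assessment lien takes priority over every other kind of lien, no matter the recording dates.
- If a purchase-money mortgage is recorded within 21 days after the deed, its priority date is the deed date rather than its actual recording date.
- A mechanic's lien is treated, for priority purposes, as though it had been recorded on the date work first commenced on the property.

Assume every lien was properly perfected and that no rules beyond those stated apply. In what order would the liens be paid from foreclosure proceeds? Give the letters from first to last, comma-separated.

B, C, D, E, F, A

First, effective dates: A's effective date is the deed date, 2023-07-28; C's effective date is 2021-07-14, when work began.
B is an owners-association assessment lien, so it outranks all other liens regardless of date.
The other liens, earliest effective date first: C (2021-07-14), D (2021-12-21), E (2021-12-26), F (2023-05-29), A (2023-07-28).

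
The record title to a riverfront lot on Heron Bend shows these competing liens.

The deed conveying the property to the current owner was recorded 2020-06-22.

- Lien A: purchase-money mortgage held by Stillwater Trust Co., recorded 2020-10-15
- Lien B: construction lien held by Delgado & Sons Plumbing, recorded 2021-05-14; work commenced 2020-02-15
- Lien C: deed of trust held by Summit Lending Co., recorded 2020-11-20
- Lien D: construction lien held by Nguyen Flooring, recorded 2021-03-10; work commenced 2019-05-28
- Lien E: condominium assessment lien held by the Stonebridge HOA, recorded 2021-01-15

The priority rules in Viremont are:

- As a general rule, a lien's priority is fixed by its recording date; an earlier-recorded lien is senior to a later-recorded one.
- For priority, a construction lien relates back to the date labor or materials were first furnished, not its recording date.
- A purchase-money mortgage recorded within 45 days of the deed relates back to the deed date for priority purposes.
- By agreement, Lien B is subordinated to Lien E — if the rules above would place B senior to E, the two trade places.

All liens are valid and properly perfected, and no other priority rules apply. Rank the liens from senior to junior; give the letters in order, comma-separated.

D, E, A, C, B

Effective dates: A missed the 45-day window (115 days after the deed), so its recording date stands; B's effective date is 2020-02-15, when work began; D is treated as recorded 2019-05-28, the work-commencement date.
By effective date, earliest first: D (2019-05-28), B (2020-02-15), A (2020-10-15), C (2020-11-20), E (2021-01-15).
B would otherwise be senior to E, so under the subordination agreement B and E exchange positions.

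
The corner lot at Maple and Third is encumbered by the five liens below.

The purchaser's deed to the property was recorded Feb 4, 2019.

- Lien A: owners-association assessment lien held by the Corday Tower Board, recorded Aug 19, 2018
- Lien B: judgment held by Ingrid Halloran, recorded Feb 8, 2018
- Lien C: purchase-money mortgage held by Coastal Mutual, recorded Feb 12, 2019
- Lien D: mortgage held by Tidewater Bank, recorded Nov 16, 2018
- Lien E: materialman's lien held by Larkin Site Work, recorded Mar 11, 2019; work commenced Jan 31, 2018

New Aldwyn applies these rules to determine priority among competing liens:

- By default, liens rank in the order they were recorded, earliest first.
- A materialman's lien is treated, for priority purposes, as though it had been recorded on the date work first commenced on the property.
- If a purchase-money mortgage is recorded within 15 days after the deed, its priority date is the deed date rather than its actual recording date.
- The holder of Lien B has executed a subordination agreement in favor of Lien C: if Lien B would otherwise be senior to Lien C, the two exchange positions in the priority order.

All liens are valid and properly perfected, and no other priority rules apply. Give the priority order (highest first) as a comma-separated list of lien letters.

E, C, A, D, B

Effective dates: C was recorded within the 15-day window, so its effective date is the deed date Feb 4, 2019; E relates back to Jan 31, 2018 (work commenced).
By effective date: E (Jan 31, 2018), B (Feb 8, 2018), A (Aug 19, 2018), D (Nov 16, 2018), C (Feb 4, 2019).
B would otherwise be senior to C, so under the subordination agreement B and C exchange positions.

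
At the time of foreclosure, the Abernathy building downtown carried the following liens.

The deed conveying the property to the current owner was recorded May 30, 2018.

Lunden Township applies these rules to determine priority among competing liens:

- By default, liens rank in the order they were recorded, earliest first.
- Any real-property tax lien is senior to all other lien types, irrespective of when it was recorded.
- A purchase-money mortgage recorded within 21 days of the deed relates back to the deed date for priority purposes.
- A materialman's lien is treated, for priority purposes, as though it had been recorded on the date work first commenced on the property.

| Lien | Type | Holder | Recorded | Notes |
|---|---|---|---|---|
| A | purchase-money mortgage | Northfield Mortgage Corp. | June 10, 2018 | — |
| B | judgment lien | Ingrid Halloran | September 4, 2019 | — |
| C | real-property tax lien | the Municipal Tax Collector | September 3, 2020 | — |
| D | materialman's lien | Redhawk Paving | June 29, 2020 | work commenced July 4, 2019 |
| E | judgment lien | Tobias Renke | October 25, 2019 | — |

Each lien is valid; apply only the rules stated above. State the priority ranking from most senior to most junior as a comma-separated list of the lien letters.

First, effective dates: A was recorded within the 21-day window, so its effective date is the deed date May 30, 2018; D's effective date is July 4, 2019, when work began.
As a real-property tax lien, C is senior to every other lien.
Among the remaining liens, by effective date: A (May 30, 2018), D (July 4, 2019), B (September 4, 2019), E (October 25, 2019).

C, A, D, B, E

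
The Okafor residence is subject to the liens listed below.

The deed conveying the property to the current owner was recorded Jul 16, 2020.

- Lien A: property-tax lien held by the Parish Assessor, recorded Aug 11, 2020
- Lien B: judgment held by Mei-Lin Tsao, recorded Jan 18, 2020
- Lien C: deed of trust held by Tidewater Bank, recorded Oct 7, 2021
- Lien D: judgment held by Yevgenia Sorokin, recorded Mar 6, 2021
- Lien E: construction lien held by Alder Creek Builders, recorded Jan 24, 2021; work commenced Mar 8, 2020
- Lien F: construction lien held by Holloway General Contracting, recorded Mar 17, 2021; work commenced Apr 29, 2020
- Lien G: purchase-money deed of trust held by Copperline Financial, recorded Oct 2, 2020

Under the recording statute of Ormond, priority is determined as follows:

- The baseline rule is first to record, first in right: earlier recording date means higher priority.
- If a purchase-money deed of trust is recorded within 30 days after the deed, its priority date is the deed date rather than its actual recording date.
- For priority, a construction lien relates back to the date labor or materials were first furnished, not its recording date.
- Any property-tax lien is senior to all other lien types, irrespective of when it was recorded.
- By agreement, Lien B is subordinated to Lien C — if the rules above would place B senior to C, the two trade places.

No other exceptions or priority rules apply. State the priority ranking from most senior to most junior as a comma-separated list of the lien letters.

Effective dates after the stated exceptions: E relates back to Mar 8, 2020 (work commenced); F relates back to Apr 29, 2020 (work commenced); G was recorded 78 days after the deed, outside the 30-day window, so it keeps its recording date.
A is a property-tax lien, so it outranks all other liens regardless of date.
Remaining liens by effective date: B (Jan 18, 2020), E (Mar 8, 2020), F (Apr 29, 2020), G (Oct 2, 2020), D (Mar 6, 2021), C (Oct 7, 2021).
B would otherwise be senior to C, so under the subordination agreement B and C exchange positions.

A, C, E, F, G, D, B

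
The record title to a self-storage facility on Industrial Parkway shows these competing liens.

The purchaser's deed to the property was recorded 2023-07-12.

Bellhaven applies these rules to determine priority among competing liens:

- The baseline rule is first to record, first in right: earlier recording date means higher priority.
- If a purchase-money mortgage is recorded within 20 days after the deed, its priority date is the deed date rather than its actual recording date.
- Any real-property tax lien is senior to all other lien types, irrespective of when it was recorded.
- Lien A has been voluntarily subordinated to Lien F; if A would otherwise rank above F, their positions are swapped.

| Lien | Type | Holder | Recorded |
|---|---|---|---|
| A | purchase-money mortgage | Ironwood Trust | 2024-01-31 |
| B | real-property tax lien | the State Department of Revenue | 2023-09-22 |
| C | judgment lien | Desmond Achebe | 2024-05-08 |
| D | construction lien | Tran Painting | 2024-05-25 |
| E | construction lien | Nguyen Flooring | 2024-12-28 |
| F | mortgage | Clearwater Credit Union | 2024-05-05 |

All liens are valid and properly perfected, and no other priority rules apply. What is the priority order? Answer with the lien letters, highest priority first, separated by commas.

B, F, A, C, D, E

Effective dates: A was recorded 203 days after the deed, outside the 20-day window, so it keeps its recording date.
B, as a real-property tax lien, has superpriority and ranks first.
Remaining liens by effective date: A (2024-01-31), F (2024-05-05), C (2024-05-08), D (2024-05-25), E (2024-12-28).
A would otherwise be senior to F, so under the subordination agreement A and F exchange positions.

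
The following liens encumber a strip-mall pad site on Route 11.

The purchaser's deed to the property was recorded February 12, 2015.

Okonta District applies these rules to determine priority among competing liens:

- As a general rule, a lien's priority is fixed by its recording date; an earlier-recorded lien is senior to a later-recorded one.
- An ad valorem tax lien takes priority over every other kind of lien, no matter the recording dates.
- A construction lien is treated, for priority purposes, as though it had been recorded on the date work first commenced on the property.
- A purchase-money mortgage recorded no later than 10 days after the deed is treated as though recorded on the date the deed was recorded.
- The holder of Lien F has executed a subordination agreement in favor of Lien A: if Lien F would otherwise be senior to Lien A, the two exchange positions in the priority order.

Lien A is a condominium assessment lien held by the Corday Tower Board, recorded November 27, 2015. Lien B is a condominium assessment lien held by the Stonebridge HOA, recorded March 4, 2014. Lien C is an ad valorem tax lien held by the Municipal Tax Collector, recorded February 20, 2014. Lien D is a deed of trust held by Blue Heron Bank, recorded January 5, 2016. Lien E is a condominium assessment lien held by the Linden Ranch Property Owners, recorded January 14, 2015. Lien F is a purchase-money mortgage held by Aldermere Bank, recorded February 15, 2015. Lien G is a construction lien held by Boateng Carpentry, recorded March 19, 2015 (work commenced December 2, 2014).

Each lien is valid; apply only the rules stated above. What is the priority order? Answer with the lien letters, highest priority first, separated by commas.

Effective dates after the stated exceptions: F relates back to the deed date February 12, 2015; G's effective date is December 2, 2014, when work began.
C, as an ad valorem tax lien, has superpriority and ranks first.
The other liens, earliest effective date first: B (March 4, 2014), G (December 2, 2014), E (January 14, 2015), F (February 12, 2015), A (November 27, 2015), D (January 5, 2016).
F is senior to A before the subordination, so the two trade places.

C, B, G, E, A, F, D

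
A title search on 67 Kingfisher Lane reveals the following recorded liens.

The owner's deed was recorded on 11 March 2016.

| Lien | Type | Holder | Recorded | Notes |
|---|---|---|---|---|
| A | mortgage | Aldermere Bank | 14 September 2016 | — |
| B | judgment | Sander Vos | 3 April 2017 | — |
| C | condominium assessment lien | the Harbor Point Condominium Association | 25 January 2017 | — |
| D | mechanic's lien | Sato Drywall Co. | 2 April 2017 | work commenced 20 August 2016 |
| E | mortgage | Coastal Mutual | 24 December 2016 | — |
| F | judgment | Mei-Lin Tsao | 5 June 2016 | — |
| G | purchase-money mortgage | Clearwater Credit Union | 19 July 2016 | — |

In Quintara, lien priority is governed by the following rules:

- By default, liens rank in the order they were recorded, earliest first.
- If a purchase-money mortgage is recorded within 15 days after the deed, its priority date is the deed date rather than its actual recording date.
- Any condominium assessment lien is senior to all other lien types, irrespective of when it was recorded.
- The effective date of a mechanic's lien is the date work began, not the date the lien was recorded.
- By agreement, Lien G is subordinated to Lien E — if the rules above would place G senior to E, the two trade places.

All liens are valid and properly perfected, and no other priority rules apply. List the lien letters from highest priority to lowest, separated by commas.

Effective dates: D relates back to 20 August 2016 (work commenced); G missed the 15-day window (130 days after the deed), so its recording date stands.
C is a condominium assessment lien and takes priority over every other lien.
Among the remaining liens, by effective date: F (5 June 2016), G (19 July 2016), D (20 August 2016), A (14 September 2016), E (24 December 2016), B (3 April 2017).
G would otherwise be senior to E, so under the subordination agreement G and E exchange positions.

C, F, E, D, A, G, B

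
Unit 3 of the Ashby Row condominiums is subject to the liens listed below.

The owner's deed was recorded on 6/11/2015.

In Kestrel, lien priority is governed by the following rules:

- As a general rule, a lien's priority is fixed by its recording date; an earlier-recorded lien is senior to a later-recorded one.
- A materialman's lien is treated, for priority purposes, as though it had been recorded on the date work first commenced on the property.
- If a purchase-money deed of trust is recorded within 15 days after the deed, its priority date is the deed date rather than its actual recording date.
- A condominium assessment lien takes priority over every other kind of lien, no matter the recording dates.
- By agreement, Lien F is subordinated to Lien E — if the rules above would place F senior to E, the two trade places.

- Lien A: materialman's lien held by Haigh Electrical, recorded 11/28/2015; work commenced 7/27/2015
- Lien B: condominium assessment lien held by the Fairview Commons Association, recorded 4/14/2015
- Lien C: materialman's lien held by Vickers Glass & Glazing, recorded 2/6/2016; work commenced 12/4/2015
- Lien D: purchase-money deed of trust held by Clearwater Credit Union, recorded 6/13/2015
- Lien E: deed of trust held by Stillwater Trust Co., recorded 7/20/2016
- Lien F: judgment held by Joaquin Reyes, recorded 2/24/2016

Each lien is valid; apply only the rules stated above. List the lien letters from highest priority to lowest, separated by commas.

First, effective dates: A's effective date is 7/27/2015, when work began; C is treated as recorded 12/4/2015, the work-commencement date; D relates back to the deed date 6/11/2015.
B is a condominium assessment lien, so it outranks all other liens regardless of date.
The other liens, earliest effective date first: D (6/11/2015), A (7/27/2015), C (12/4/2015), F (2/24/2016), E (7/20/2016).
F is senior to E before the subordination, so the two trade places.

B, D, A, C, E, F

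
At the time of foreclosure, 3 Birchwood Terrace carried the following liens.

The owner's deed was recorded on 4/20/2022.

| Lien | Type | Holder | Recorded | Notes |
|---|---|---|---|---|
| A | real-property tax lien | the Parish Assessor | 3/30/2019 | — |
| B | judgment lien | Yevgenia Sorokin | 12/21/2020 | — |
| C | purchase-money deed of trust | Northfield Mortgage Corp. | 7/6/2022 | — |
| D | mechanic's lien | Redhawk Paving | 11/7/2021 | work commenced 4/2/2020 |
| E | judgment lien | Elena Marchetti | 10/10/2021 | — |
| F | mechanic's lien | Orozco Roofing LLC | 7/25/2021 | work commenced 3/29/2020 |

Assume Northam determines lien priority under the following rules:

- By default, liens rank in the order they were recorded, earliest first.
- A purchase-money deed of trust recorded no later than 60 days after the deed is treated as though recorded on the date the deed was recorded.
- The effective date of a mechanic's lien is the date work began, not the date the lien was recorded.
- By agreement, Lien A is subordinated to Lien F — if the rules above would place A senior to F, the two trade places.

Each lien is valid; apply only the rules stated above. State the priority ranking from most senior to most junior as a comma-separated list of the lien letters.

F, A, D, B, E, C

First, effective dates: C was recorded 77 days after the deed, outside the 60-day window, so it keeps its recording date; D relates back to 4/2/2020 (work commenced); F is treated as recorded 3/29/2020, the work-commencement date.
Sorted by effective date: A (3/30/2019), F (3/29/2020), D (4/2/2020), B (12/21/2020), E (10/10/2021), C (7/6/2022).
Because A would otherwise rank above F, the subordination swaps them.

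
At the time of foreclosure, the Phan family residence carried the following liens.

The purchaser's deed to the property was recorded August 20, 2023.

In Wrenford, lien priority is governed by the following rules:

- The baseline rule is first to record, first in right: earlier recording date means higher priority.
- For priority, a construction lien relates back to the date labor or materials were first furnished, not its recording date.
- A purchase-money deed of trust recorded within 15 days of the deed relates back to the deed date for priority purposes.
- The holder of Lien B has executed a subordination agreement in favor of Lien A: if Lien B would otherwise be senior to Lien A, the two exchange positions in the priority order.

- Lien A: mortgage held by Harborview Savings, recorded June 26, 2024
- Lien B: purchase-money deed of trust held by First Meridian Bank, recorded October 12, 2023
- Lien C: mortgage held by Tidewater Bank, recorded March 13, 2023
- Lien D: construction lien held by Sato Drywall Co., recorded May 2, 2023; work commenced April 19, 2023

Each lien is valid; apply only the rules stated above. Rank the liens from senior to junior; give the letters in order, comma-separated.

Effective dates after the stated exceptions: B was recorded 53 days after the deed — beyond 15 days — so no relation-back applies; D's effective date is April 19, 2023, when work began.
By effective date: C (March 13, 2023), D (April 19, 2023), B (October 12, 2023), A (June 26, 2024).
Because B would otherwise rank above A, the subordination swaps them.

C, D, A, B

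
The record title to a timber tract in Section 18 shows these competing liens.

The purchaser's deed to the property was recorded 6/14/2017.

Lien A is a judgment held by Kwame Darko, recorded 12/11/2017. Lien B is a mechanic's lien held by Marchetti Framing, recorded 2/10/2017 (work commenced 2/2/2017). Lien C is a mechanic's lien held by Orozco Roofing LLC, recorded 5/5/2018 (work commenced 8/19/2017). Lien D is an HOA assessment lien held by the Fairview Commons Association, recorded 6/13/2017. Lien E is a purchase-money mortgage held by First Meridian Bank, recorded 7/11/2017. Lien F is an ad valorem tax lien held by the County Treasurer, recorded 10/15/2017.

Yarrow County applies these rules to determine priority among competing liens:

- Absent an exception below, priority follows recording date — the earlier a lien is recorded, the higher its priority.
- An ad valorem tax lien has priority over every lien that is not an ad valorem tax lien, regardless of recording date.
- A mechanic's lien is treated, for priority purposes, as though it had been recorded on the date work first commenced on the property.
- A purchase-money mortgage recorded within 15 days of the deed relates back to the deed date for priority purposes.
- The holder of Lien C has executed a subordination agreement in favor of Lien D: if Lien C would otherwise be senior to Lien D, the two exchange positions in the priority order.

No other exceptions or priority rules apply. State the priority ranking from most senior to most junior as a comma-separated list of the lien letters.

F, B, D, E, C, A

Adjusting effective dates: B's effective date is 2/2/2017, when work began; C's effective date is 8/19/2017, when work began; E was recorded 27 days after the deed — beyond 15 days — so no relation-back applies.
As an ad valorem tax lien, F is senior to every other lien.
The other liens, earliest effective date first: B (2/2/2017), D (6/13/2017), E (7/11/2017), C (8/19/2017), A (12/11/2017).
C already ranks below D; the subordination has no effect.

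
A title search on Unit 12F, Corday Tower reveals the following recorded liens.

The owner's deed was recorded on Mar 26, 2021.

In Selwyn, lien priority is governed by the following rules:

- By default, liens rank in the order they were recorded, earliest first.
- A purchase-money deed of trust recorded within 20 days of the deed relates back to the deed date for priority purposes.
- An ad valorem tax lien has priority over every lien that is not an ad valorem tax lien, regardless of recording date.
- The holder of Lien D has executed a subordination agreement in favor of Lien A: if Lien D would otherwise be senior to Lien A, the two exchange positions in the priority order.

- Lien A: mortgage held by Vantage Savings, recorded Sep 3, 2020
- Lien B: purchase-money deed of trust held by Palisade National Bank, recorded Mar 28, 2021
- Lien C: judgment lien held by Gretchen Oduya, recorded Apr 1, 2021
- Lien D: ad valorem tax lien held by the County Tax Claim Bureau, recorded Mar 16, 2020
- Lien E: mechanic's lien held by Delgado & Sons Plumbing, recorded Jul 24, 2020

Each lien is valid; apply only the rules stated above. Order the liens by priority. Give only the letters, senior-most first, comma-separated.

First, effective dates: B was recorded within the 20-day window, so its effective date is the deed date Mar 26, 2021.
As an ad valorem tax lien, D is senior to every other lien.
The other liens, earliest effective date first: E (Jul 24, 2020), A (Sep 3, 2020), B (Mar 26, 2021), C (Apr 1, 2021).
D would otherwise be senior to A, so under the subordination agreement D and A exchange positions.

A, E, D, B, C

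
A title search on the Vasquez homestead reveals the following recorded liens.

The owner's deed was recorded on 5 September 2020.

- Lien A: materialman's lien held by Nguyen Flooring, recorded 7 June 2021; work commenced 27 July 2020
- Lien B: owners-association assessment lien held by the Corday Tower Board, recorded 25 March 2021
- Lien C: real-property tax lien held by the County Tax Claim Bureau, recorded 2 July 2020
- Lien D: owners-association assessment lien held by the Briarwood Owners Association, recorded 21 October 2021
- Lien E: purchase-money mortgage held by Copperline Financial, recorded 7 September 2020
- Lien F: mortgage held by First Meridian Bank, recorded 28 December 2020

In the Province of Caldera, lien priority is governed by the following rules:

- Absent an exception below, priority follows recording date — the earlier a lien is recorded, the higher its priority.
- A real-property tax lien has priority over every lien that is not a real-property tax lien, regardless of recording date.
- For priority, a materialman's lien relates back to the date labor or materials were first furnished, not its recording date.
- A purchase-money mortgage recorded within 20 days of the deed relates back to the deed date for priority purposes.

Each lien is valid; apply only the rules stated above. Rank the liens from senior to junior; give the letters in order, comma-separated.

C, A, E, F, B, D

Effective dates: A is treated as recorded 27 July 2020, the work-commencement date; E's effective date is the deed date, 5 September 2020.
C is a real-property tax lien and takes priority over every other lien.
The other liens, earliest effective date first: A (27 July 2020), E (5 September 2020), F (28 December 2020), B (25 March 2021), D (21 October 2021).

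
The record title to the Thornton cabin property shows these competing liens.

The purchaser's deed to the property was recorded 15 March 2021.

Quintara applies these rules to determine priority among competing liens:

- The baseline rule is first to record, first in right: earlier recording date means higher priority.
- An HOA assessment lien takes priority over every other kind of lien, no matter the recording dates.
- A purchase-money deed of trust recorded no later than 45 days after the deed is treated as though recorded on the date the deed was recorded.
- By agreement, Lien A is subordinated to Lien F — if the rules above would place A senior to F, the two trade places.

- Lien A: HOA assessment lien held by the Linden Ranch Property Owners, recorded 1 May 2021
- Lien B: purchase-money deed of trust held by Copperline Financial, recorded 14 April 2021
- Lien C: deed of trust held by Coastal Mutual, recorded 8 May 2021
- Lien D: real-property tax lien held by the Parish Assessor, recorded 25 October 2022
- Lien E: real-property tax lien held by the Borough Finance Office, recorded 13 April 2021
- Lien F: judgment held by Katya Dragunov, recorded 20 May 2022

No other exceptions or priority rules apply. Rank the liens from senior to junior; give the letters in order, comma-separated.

First, effective dates: B's effective date is the deed date, 15 March 2021.
A, as an HOA assessment lien, has superpriority and ranks first.
Among the remaining liens, by effective date: B (15 March 2021), E (13 April 2021), C (8 May 2021), F (20 May 2022), D (25 October 2022).
The subordination applies — A was senior to F — so A and F swap.

F, B, E, C, A, D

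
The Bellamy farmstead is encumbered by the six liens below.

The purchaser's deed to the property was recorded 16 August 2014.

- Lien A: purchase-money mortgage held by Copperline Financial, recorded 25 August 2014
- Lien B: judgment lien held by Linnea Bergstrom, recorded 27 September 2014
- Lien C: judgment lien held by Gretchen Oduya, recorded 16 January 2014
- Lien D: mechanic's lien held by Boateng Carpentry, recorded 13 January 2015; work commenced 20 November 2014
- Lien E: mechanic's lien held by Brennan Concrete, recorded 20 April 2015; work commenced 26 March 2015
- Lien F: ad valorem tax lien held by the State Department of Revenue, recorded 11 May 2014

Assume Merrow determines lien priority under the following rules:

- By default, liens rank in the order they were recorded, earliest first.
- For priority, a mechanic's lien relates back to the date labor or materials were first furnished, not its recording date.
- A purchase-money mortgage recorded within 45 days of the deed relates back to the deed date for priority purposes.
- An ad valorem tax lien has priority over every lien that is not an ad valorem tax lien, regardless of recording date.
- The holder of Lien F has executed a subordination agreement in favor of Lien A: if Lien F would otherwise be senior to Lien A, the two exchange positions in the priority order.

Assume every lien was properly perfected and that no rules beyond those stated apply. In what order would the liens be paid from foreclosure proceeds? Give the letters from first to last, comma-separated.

Effective dates: A was recorded within the 45-day window, so its effective date is the deed date 16 August 2014; D relates back to 20 November 2014 (work commenced); E is treated as recorded 26 March 2015, the work-commencement date.
As an ad valorem tax lien, F is senior to every other lien.
The other liens, earliest effective date first: C (16 January 2014), A (16 August 2014), B (27 September 2014), D (20 November 2014), E (26 March 2015).
The subordination applies — F was senior to A — so F and A swap.

A, C, F, B, D, E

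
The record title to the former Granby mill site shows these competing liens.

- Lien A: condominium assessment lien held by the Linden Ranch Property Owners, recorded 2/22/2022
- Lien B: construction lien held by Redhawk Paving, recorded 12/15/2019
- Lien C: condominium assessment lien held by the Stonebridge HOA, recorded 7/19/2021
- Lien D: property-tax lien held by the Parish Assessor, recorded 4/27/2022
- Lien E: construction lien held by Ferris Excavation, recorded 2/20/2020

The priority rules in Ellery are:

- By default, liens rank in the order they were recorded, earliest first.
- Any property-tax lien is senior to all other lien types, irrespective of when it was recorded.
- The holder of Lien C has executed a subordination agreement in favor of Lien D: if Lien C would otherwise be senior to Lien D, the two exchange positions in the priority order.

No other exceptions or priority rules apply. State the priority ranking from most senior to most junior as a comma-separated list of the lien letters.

D, as a property-tax lien, has superpriority and ranks first.
Remaining liens by effective date: B (12/15/2019), E (2/20/2020), C (7/19/2021), A (2/22/2022).
Since C is not senior to D, the subordination leaves the order unchanged.

D, B, E, C, A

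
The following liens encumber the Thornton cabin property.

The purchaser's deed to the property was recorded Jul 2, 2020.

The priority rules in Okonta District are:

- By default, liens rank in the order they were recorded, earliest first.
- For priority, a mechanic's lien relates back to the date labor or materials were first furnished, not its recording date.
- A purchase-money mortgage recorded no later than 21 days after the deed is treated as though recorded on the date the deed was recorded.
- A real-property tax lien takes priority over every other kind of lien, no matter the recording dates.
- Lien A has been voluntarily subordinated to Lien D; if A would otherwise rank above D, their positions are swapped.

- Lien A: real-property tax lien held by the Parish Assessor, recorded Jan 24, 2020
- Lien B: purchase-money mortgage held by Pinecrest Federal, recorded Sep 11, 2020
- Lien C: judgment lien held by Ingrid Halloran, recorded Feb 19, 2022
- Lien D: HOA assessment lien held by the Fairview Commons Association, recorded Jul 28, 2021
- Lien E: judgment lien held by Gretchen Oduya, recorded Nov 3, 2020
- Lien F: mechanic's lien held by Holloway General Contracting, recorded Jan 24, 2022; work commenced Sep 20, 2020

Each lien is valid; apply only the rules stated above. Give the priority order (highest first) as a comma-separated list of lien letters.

Effective dates after the stated exceptions: B was recorded 71 days after the deed, outside the 21-day window, so it keeps its recording date; F is treated as recorded Sep 20, 2020, the work-commencement date.
As a real-property tax lien, A is senior to every other lien.
The other liens, earliest effective date first: B (Sep 11, 2020), F (Sep 20, 2020), E (Nov 3, 2020), D (Jul 28, 2021), C (Feb 19, 2022).
The subordination applies — A was senior to D — so A and D swap.

D, B, F, E, A, C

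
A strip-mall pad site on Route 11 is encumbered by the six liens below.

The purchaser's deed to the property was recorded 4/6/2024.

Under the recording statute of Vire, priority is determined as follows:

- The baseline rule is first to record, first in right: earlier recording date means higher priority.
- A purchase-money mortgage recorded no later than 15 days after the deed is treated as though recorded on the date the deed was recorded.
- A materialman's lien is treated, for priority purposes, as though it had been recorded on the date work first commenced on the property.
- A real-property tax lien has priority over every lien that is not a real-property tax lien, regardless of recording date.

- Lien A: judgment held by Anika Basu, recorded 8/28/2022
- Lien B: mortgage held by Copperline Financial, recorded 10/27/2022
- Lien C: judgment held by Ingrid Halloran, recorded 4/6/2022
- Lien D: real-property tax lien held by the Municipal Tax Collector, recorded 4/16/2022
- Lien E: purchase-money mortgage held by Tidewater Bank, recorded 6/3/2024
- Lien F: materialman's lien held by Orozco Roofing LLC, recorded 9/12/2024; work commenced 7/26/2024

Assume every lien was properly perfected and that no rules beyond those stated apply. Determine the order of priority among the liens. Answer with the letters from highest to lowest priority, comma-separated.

Effective dates after the stated exceptions: E was recorded 58 days after the deed — beyond 15 days — so no relation-back applies; F relates back to 7/26/2024 (work commenced).
D is a real-property tax lien and takes priority over every other lien.
Ordering the rest by effective date: C (4/6/2022), A (8/28/2022), B (10/27/2022), E (6/3/2024), F (7/26/2024).

D, C, A, B, E, F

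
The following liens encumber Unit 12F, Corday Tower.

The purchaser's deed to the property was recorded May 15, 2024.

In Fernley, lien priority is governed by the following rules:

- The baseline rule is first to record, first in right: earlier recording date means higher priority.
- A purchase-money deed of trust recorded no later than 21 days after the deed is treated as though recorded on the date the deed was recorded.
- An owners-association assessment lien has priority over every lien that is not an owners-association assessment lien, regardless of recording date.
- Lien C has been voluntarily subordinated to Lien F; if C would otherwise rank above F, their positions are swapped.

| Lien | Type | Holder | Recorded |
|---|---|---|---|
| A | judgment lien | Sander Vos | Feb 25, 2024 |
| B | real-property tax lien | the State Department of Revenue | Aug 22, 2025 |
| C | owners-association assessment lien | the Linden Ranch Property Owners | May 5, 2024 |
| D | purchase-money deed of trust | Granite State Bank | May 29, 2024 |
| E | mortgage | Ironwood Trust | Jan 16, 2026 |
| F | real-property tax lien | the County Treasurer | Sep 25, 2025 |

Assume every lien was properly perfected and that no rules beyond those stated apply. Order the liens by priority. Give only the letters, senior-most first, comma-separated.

Effective dates: D's effective date is the deed date, May 15, 2024.
C is an owners-association assessment lien and takes priority over every other lien.
Among the remaining liens, by effective date: A (Feb 25, 2024), D (May 15, 2024), B (Aug 22, 2025), F (Sep 25, 2025), E (Jan 16, 2026).
C is senior to F before the subordination, so the two trade places.

F, A, D, B, C, E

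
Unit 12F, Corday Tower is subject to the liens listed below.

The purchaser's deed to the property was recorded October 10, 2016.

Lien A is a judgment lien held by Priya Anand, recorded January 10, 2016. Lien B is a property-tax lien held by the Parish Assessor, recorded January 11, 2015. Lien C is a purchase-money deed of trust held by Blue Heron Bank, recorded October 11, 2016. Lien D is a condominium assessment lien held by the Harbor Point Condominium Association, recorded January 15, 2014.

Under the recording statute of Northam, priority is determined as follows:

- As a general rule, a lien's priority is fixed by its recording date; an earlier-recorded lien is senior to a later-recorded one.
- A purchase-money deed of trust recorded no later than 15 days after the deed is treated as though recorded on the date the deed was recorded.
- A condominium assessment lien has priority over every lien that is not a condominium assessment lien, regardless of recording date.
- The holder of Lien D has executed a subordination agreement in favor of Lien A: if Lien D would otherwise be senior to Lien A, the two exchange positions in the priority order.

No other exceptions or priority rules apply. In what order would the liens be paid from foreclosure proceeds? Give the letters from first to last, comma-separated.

Effective dates after the stated exceptions: C's effective date is the deed date, October 10, 2016.
D, as a condominium assessment lien, has superpriority and ranks first.
Ordering the rest by effective date: B (January 11, 2015), A (January 10, 2016), C (October 10, 2016).
D would otherwise be senior to A, so under the subordination agreement D and A exchange positions.

A, B, D, C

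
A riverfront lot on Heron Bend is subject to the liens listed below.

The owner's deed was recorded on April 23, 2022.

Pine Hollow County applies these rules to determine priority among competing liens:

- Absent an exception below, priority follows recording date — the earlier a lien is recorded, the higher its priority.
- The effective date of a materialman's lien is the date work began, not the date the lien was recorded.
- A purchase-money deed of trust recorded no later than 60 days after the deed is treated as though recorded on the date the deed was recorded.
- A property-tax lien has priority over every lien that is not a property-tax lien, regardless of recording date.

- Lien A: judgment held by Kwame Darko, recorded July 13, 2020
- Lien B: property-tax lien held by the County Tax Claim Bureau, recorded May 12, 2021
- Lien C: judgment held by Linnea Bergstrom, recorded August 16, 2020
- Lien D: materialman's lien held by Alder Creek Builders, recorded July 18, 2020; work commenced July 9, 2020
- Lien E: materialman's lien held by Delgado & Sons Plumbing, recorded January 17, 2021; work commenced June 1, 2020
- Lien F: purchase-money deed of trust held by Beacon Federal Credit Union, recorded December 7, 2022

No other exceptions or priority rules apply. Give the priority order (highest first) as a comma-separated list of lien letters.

Adjusting effective dates: D relates back to July 9, 2020 (work commenced); E's effective date is June 1, 2020, when work began; F missed the 60-day window (228 days after the deed), so its recording date stands.
B is a property-tax lien, so it outranks all other liens regardless of date.
Among the remaining liens, by effective date: E (June 1, 2020), D (July 9, 2020), A (July 13, 2020), C (August 16, 2020), F (December 7, 2022).

B, E, D, A, C, F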